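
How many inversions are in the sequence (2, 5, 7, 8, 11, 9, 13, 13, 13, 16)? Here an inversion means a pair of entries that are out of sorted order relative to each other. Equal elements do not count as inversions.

Sweep left to right; for each value list the smaller values that follow it:
2 → none → 0
5 → none → 0
7 → none → 0
8 → none → 0
11 → 9 → 1
9 → none → 0
13 → none → 0
13 → none → 0
13 → none → 0
16 → none → 0
Sum: 0 + 0 + 0 + 0 + 1 + 0 + 0 + 0 + 0 + 0 = 1

1 inversion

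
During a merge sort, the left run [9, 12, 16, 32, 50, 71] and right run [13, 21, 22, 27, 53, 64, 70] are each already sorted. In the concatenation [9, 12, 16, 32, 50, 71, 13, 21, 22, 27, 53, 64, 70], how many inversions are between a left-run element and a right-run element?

16

For each element r of the right run, count left-run elements greater than r:
r = 13: 16, 32, 50, 71 → 4
r = 21: 32, 50, 71 → 3
r = 22: 32, 50, 71 → 3
r = 27: 32, 50, 71 → 3
r = 53: 71 → 1
r = 64: 71 → 1
r = 70: 71 → 1
Cross-inversions: 4 + 3 + 3 + 3 + 1 + 1 + 1 = 16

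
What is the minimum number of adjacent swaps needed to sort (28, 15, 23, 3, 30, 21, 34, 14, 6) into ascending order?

21

Each adjacent swap fixes exactly one inversion, so the minimum swap count equals the number of inversions.
Count inversions — for each element, later elements that are smaller:
28: 15, 23, 3, 21, 14, 6 → 6
15: 3, 14, 6 → 3
23: 3, 21, 14, 6 → 4
3: none → 0
30: 21, 14, 6 → 3
21: 14, 6 → 2
34: 14, 6 → 2
14: 6 → 1
6: none → 0
Total inversions: 6 + 3 + 4 + 0 + 3 + 2 + 2 + 1 + 0 = 21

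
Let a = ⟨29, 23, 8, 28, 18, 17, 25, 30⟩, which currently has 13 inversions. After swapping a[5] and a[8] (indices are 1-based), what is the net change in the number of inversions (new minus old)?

+3

Positions 5 and 8 hold 18 and 30; after swapping, the array is [29, 23, 8, 28, 30, 17, 25, 18].
Element-by-element contributions:
29: 6
23: 3
8: 0
28: 3
30: 3
17: 0
25: 1
18: 0
Sum: 6 + 3 + 0 + 3 + 3 + 0 + 1 + 0 = 16
Change: 16 − 13 = +3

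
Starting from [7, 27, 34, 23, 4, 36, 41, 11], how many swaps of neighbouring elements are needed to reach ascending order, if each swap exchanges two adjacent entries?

11

The minimum number of adjacent swaps to sort an array equals its inversion count, since every such swap removes exactly one inversion.
Count inversions — for each element, later elements that are smaller:
7: 4 → 1
27: 23, 4, 11 → 3
34: 23, 4, 11 → 3
23: 4, 11 → 2
4: none → 0
36: 11 → 1
41: 11 → 1
11: none → 0
Total inversions: 1 + 3 + 3 + 2 + 0 + 1 + 1 + 0 = 11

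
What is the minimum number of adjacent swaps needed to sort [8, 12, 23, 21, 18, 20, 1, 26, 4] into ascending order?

Minimum adjacent swaps = number of inversions (each swap of adjacent out-of-order elements removes one inversion and no swap can remove more).
Count inversions — for each element, later elements that are smaller:
8: 1, 4 → 2
12: 1, 4 → 2
23: 21, 18, 20, 1, 4 → 5
21: 18, 20, 1, 4 → 4
18: 1, 4 → 2
20: 1, 4 → 2
1: none → 0
26: 4 → 1
4: none → 0
Total inversions: 2 + 2 + 5 + 4 + 2 + 2 + 0 + 1 + 0 = 18

Swaps: 18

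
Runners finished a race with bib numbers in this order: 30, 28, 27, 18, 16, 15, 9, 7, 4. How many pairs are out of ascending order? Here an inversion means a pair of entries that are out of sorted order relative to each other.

Out-of-order pairs: 36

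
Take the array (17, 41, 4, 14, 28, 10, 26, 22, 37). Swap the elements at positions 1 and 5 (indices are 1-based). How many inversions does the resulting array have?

Positions 1 and 5 hold 17 and 28; after swapping, the array is [28, 41, 4, 14, 17, 10, 26, 22, 37].
For each element, count later entries that are smaller:
28 → 4, 14, 17, 10, 26, 22 → 6
41 → 4, 14, 17, 10, 26, 22, 37 → 7
4 → none → 0
14 → 10 → 1
17 → 10 → 1
10 → none → 0
26 → 22 → 1
22 → none → 0
37 → none → 0
Sum: 6 + 7 + 0 + 1 + 1 + 0 + 1 + 0 + 0 = 16

16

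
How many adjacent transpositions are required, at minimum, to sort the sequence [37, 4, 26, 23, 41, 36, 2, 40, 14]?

19 adjacent swaps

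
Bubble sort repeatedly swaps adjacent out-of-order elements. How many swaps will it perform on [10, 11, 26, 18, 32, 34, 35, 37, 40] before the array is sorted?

1

Each adjacent swap fixes exactly one inversion, so the minimum swap count equals the number of inversions.
Count inversions — for each element, later elements that are smaller:
10: none → 0
11: none → 0
26: 18 → 1
18: none → 0
32: none → 0
34: none → 0
35: none → 0
37: none → 0
40: none → 0
Total inversions: 0 + 0 + 1 + 0 + 0 + 0 + 0 + 0 + 0 = 1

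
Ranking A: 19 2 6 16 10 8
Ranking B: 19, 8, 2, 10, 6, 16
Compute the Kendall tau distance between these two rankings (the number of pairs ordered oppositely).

There are 6 discordant pairs.

Assign each item its position (1..6) in the first ordering, then rewrite the second ordering as that position sequence:
positions: 19→1, 2→2, 6→3, 16→4, 10→5, 8→6
second ordering as positions: [1, 6, 2, 5, 3, 4]
Discordant pairs = inversions in this position sequence.
1: 0
6: 2, 5, 3, 4 → 4
2: 0
5: 3, 4 → 2
3: 0
4: 0
Total: 0 + 4 + 0 + 2 + 0 + 0 = 6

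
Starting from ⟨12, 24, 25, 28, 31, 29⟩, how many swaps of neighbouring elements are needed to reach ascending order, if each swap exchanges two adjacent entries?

1

Each adjacent swap fixes exactly one inversion, so the minimum swap count equals the number of inversions.
Count inversions — for each element, later elements that are smaller:
12: none → 0
24: none → 0
25: none → 0
28: none → 0
31: 29 → 1
29: none → 0
Total inversions: 0 + 0 + 0 + 0 + 1 + 0 = 1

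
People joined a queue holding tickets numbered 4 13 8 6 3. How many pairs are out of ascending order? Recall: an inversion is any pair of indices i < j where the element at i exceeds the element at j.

Listing every pair i<j with a[i]>a[j] (using 0-based positions):
(0,4): 4 > 3
(1,2): 13 > 8
(1,3): 13 > 6
(1,4): 13 > 3
(2,3): 8 > 6
(2,4): 8 > 3
(3,4): 6 > 3
That's 7 pairs.

7 inversions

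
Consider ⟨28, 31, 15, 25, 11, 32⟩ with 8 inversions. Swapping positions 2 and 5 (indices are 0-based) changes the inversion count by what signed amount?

+3

Positions 2 and 5 hold 15 and 32; after swapping, the array is [28, 31, 32, 25, 11, 15].
Count, for each position, how many later elements it exceeds:
28: 3
31: 3
32: 3
25: 2
11: 0
15: 0
Sum: 3 + 3 + 3 + 2 + 0 + 0 = 11
Change: 11 − 8 = +3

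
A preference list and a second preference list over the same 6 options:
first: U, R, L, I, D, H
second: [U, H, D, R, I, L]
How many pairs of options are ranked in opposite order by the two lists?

Assign each item its position (1..6) in the first ordering, then rewrite the second ordering as that position sequence:
positions: U→1, R→2, L→3, I→4, D→5, H→6
second ordering as positions: [1, 6, 5, 2, 4, 3]
Discordant pairs = inversions in this position sequence.
1: 0
6: 5, 2, 4, 3 → 4
5: 2, 4, 3 → 3
2: 0
4: 3 → 1
3: 0
Total: 0 + 4 + 3 + 0 + 1 + 0 = 8

There are 8 pairs.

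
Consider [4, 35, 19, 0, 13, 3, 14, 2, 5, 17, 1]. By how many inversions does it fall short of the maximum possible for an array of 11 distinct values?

Maximum inversions for 11 distinct elements is C(11, 2) = 11·10/2 = 55.
Current inversions — for each element, count later smaller elements:
4: 4
35: 9
19: 8
0: 0
13: 4
3: 2
14: 3
2: 1
5: 1
17: 1
1: 0
Current total: 4 + 9 + 8 + 0 + 4 + 2 + 3 + 1 + 1 + 1 + 0 = 33
Shortfall: 55 − 33 = 22

22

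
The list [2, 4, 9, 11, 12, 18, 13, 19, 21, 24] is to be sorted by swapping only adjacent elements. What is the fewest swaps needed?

There is 1 adjacent swap.

Each adjacent swap fixes exactly one inversion, so the minimum swap count equals the number of inversions.
Count inversions — for each element, later elements that are smaller:
2: none → 0
4: none → 0
9: none → 0
11: none → 0
12: none → 0
18: 13 → 1
13: none → 0
19: none → 0
21: none → 0
24: none → 0
Total inversions: 0 + 0 + 0 + 0 + 0 + 1 + 0 + 0 + 0 + 0 = 1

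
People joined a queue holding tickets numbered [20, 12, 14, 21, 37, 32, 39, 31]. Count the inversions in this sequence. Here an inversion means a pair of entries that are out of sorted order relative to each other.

Count, for each position, how many later elements it exceeds:
20: 2
12: 0
14: 0
21: 0
37: 2
32: 1
39: 1
31: 0
Sum: 2 + 0 + 0 + 0 + 2 + 1 + 1 + 0 = 6

Out-of-order pairs: 6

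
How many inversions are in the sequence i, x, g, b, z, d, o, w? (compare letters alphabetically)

Inversions: 13

For each element, count later entries that are smaller:
i: 3
x: 5
g: 2
b: 0
z: 3
d: 0
o: 0
w: 0
Sum: 3 + 5 + 2 + 0 + 3 + 0 + 0 + 0 = 13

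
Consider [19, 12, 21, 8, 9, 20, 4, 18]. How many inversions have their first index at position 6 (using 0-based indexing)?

The element at index 6 is 4.
Elements after it: 18
None of them are smaller than 4.

0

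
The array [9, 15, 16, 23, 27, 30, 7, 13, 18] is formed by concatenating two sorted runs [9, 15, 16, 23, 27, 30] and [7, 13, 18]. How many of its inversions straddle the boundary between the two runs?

14

Count, for every r in R, how many entries of L exceed r:
r = 7: 9, 15, 16, 23, 27, 30 → 6
r = 13: 15, 16, 23, 27, 30 → 5
r = 18: 23, 27, 30 → 3
Cross-inversions: 6 + 5 + 3 = 14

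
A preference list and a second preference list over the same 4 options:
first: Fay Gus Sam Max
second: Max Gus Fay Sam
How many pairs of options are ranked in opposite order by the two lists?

4 pairs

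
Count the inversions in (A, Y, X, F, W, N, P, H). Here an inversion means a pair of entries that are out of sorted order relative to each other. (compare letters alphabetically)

16

For each element, count later entries that are smaller:
A: 0
Y: 6
X: 5
F: 0
W: 3
N: 1
P: 1
H: 0
Sum: 0 + 6 + 5 + 0 + 3 + 1 + 1 + 0 = 16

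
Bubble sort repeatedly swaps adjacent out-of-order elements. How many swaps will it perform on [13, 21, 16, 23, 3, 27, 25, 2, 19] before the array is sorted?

There are 17 adjacent swaps.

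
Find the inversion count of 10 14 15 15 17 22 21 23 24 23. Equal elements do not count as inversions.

For each element, count later entries that are smaller:
10 → none → 0
14 → none → 0
15 → none → 0
15 → none → 0
17 → none → 0
22 → 21 → 1
21 → none → 0
23 → none → 0
24 → 23 → 1
23 → none → 0
Sum: 0 + 0 + 0 + 0 + 0 + 1 + 0 + 0 + 1 + 0 = 2

2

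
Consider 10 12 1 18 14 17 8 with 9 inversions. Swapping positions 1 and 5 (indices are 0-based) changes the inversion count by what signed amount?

Positions 1 and 5 hold 12 and 17; after swapping, the array is [10, 17, 1, 18, 14, 12, 8].
Element-by-element contributions:
10: 2
17: 4
1: 0
18: 3
14: 2
12: 1
8: 0
Sum: 2 + 4 + 0 + 3 + 2 + 1 + 0 = 12
Change: 12 − 9 = +3

+3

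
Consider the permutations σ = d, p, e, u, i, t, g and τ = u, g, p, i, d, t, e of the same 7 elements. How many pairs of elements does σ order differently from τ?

Discordant pairs: 12

Assign each item its position (1..7) in the first ordering, then rewrite the second ordering as that position sequence:
positions: d→1, p→2, e→3, u→4, i→5, t→6, g→7
second ordering as positions: [4, 7, 2, 5, 1, 6, 3]
Discordant pairs = inversions in this position sequence.
4: 2, 1, 3 → 3
7: 2, 5, 1, 6, 3 → 5
2: 1 → 1
5: 1, 3 → 2
1: 0
6: 3 → 1
3: 0
Total: 3 + 5 + 1 + 2 + 0 + 1 + 0 = 12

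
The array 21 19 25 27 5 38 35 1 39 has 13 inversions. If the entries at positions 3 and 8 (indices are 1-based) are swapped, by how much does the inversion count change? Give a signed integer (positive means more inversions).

-3

Positions 3 and 8 hold 25 and 1; after swapping, the array is [21, 19, 1, 27, 5, 38, 35, 25, 39].
For each element, count later entries that are smaller:
21: 3
19: 2
1: 0
27: 2
5: 0
38: 2
35: 1
25: 0
39: 0
Sum: 3 + 2 + 0 + 2 + 0 + 2 + 1 + 0 + 0 = 10
Change: 10 − 13 = -3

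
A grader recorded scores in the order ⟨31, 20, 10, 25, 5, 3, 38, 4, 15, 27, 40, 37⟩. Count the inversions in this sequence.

Sweep left to right; for each value list the smaller values that follow it:
31: 8
20: 5
10: 3
25: 4
5: 2
3: 0
38: 4
4: 0
15: 0
27: 0
40: 1
37: 0
Sum: 8 + 5 + 3 + 4 + 2 + 0 + 4 + 0 + 0 + 0 + 1 + 0 = 27

27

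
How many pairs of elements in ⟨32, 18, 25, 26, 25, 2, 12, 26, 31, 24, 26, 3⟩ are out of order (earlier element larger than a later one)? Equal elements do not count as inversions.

Element-by-element contributions:
32: 11
18: 3
25: 4
26: 5
25: 4
2: 0
12: 1
26: 2
31: 3
24: 1
26: 1
3: 0
Sum: 11 + 3 + 4 + 5 + 4 + 0 + 1 + 2 + 3 + 1 + 1 + 0 = 35

Inversions: 35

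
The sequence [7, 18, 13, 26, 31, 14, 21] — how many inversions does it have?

Inversions: 6

Inversion pairs (indices are 1-based):
(2,3): 18 > 13
(2,6): 18 > 14
(4,6): 26 > 14
(4,7): 26 > 21
(5,6): 31 > 14
(5,7): 31 > 21
That's 6 pairs.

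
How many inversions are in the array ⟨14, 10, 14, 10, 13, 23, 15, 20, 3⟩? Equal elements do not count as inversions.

Sweep left to right; for each value list the smaller values that follow it:
14 → 10, 10, 13, 3 → 4
10 → 3 → 1
14 → 10, 13, 3 → 3
10 → 3 → 1
13 → 3 → 1
23 → 15, 20, 3 → 3
15 → 3 → 1
20 → 3 → 1
3 → none → 0
Sum: 4 + 1 + 3 + 1 + 1 + 3 + 1 + 1 + 0 = 15

15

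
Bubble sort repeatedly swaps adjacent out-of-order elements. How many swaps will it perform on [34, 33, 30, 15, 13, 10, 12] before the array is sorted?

Each adjacent swap fixes exactly one inversion, so the minimum swap count equals the number of inversions.
Count inversions — for each element, later elements that are smaller:
34: 33, 30, 15, 13, 10, 12 → 6
33: 30, 15, 13, 10, 12 → 5
30: 15, 13, 10, 12 → 4
15: 13, 10, 12 → 3
13: 10, 12 → 2
10: none → 0
12: none → 0
Total inversions: 6 + 5 + 4 + 3 + 2 + 0 + 0 = 20

There are 20 swaps.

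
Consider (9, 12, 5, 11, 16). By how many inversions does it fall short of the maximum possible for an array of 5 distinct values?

7 inversions short

Maximum inversions for 5 distinct elements is C(5, 2) = 5·4/2 = 10.
Current inversions — for each element, count later smaller elements:
9: 1
12: 2
5: 0
11: 0
16: 0
Current total: 1 + 2 + 0 + 0 + 0 = 3
Shortfall: 10 − 3 = 7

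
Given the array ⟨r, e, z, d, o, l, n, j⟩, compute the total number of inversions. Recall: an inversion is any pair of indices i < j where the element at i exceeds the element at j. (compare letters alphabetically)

There are 17 inversions.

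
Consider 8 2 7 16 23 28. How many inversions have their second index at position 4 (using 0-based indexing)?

The element at index 4 is 23.
Elements before it: 8, 2, 7, 16
None of them are larger than 23.

0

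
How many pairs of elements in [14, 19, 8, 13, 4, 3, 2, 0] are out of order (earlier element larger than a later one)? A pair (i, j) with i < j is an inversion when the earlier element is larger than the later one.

Inversions: 26

For each element, count later entries that are smaller:
14 → 8, 13, 4, 3, 2, 0 → 6
19 → 8, 13, 4, 3, 2, 0 → 6
8 → 4, 3, 2, 0 → 4
13 → 4, 3, 2, 0 → 4
4 → 3, 2, 0 → 3
3 → 2, 0 → 2
2 → 0 → 1
0 → none → 0
Sum: 6 + 6 + 4 + 4 + 3 + 2 + 1 + 0 = 26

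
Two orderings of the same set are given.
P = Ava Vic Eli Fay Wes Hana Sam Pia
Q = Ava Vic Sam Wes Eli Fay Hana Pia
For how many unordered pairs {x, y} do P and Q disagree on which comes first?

Assign each item its position (1..8) in the first ordering, then rewrite the second ordering as that position sequence:
positions: Ava→1, Vic→2, Eli→3, Fay→4, Wes→5, Hana→6, Sam→7, Pia→8
second ordering as positions: [1, 2, 7, 5, 3, 4, 6, 8]
Discordant pairs = inversions in this position sequence.
1: 0
2: 0
7: 5, 3, 4, 6 → 4
5: 3, 4 → 2
3: 0
4: 0
6: 0
8: 0
Total: 0 + 0 + 4 + 2 + 0 + 0 + 0 + 0 = 6

6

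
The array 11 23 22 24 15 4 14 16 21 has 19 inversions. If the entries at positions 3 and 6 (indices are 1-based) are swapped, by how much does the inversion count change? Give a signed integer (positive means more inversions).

-3

Positions 3 and 6 hold 22 and 4; after swapping, the array is [11, 23, 4, 24, 15, 22, 14, 16, 21].
Element-by-element contributions:
11: 1
23: 6
4: 0
24: 5
15: 1
22: 3
14: 0
16: 0
21: 0
Sum: 1 + 6 + 0 + 5 + 1 + 3 + 0 + 0 + 0 = 16
Change: 16 − 19 = -3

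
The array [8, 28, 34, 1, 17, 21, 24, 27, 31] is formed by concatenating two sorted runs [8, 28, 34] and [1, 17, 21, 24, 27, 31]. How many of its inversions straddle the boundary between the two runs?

12 cross-inversions

Count, for every r in R, how many entries of L exceed r:
r = 1: 8, 28, 34 → 3
r = 17: 28, 34 → 2
r = 21: 28, 34 → 2
r = 24: 28, 34 → 2
r = 27: 28, 34 → 2
r = 31: 34 → 1
Cross-inversions: 3 + 2 + 2 + 2 + 2 + 1 = 12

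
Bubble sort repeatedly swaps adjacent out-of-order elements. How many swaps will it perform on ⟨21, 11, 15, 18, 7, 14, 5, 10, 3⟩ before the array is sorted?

The minimum number of adjacent swaps to sort an array equals its inversion count, since every such swap removes exactly one inversion.
Count inversions — for each element, later elements that are smaller:
21: 11, 15, 18, 7, 14, 5, 10, 3 → 8
11: 7, 5, 10, 3 → 4
15: 7, 14, 5, 10, 3 → 5
18: 7, 14, 5, 10, 3 → 5
7: 5, 3 → 2
14: 5, 10, 3 → 3
5: 3 → 1
10: 3 → 1
3: none → 0
Total inversions: 8 + 4 + 5 + 5 + 2 + 3 + 1 + 1 + 0 = 29

29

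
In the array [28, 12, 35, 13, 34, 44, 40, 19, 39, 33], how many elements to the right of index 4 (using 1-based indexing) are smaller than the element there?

The element at index 4 is 13.
Elements after it: 34, 44, 40, 19, 39, 33
None of them are smaller than 13.

0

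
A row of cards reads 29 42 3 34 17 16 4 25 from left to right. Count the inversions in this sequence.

Sweep left to right; for each value list the smaller values that follow it:
29 → 3, 17, 16, 4, 25 → 5
42 → 3, 34, 17, 16, 4, 25 → 6
3 → none → 0
34 → 17, 16, 4, 25 → 4
17 → 16, 4 → 2
16 → 4 → 1
4 → none → 0
25 → none → 0
Sum: 5 + 6 + 0 + 4 + 2 + 1 + 0 + 0 = 18

18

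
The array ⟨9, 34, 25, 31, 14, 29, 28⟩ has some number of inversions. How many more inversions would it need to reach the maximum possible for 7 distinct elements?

Maximum inversions for 7 distinct elements is C(7, 2) = 7·6/2 = 21.
Current inversions — for each element, count later smaller elements:
9: 0
34: 5
25: 1
31: 3
14: 0
29: 1
28: 0
Current total: 0 + 5 + 1 + 3 + 0 + 1 + 0 = 10
Shortfall: 21 − 10 = 11

11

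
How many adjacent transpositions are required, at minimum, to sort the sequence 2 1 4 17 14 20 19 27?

3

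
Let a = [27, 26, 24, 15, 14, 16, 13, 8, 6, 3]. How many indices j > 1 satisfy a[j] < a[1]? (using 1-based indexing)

The element at index 1 is 27.
Elements after it: 26, 24, 15, 14, 16, 13, 8, 6, 3
Those smaller than 27: 26, 24, 15, 14, 16, 13, 8, 6, 3

9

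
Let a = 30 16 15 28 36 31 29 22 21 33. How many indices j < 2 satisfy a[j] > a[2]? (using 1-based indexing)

1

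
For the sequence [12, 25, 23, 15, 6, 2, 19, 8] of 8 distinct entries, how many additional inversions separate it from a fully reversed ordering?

9

Maximum inversions for 8 distinct elements is C(8, 2) = 8·7/2 = 28.
Current inversions — for each element, count later smaller elements:
12: 3
25: 6
23: 5
15: 3
6: 1
2: 0
19: 1
8: 0
Current total: 3 + 6 + 5 + 3 + 1 + 0 + 1 + 0 = 19
Shortfall: 28 − 19 = 9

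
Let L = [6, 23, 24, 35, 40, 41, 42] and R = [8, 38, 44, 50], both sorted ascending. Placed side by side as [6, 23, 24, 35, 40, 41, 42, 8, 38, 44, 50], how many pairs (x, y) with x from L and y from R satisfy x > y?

There are 9 cross-inversions.

For each element r of the right run, count left-run elements greater than r:
r = 8: 23, 24, 35, 40, 41, 42 → 6
r = 38: 40, 41, 42 → 3
r = 44: none → 0
r = 50: none → 0
Cross-inversions: 6 + 3 + 0 + 0 = 9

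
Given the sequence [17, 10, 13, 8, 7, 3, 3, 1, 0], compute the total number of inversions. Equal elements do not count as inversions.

Out-of-order pairs: 34

For each element, count later entries that are smaller:
17: 8
10: 6
13: 6
8: 5
7: 4
3: 2
3: 2
1: 1
0: 0
Sum: 8 + 6 + 6 + 5 + 4 + 2 + 2 + 1 + 0 = 34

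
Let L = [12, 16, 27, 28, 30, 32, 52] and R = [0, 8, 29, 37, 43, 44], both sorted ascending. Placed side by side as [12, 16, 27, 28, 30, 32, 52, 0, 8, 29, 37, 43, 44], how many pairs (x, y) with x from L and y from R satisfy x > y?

20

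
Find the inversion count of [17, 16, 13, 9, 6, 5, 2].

21

Count, for each position, how many later elements it exceeds:
17: 6
16: 5
13: 4
9: 3
6: 2
5: 1
2: 0
Sum: 6 + 5 + 4 + 3 + 2 + 1 + 0 = 21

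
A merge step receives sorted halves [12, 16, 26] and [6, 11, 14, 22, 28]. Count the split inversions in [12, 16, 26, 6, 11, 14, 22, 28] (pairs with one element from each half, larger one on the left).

Count, for every r in R, how many entries of L exceed r:
r = 6: 12, 16, 26 → 3
r = 11: 12, 16, 26 → 3
r = 14: 16, 26 → 2
r = 22: 26 → 1
r = 28: none → 0
Cross-inversions: 3 + 3 + 2 + 1 + 0 = 9

There are 9 cross-inversions.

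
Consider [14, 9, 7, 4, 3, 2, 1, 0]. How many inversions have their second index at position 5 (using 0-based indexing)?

The element at index 5 is 2.
Elements before it: 14, 9, 7, 4, 3
Those larger than 2: 14, 9, 7, 4, 3

5 such elements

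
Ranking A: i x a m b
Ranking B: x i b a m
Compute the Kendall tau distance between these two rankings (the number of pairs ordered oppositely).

There are 3 discordant pairs.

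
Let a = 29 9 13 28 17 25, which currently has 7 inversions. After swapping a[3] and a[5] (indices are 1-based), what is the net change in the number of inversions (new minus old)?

+1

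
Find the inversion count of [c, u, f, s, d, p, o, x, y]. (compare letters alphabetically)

For each element, count later entries that are smaller:
c: 0
u: 5
f: 1
s: 3
d: 0
p: 1
o: 0
x: 0
y: 0
Sum: 0 + 5 + 1 + 3 + 0 + 1 + 0 + 0 + 0 = 10

10 inversions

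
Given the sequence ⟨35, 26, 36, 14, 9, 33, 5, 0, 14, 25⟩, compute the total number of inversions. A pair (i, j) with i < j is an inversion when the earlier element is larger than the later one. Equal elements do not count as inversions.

31

Count, for each position, how many later elements it exceeds:
35 → 26, 14, 9, 33, 5, 0, 14, 25 → 8
26 → 14, 9, 5, 0, 14, 25 → 6
36 → 14, 9, 33, 5, 0, 14, 25 → 7
14 → 9, 5, 0 → 3
9 → 5, 0 → 2
33 → 5, 0, 14, 25 → 4
5 → 0 → 1
0 → none → 0
14 → none → 0
25 → none → 0
Sum: 8 + 6 + 7 + 3 + 2 + 4 + 1 + 0 + 0 + 0 = 31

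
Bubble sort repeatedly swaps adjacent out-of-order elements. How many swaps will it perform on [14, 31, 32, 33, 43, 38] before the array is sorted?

1 adjacent swap

The minimum number of adjacent swaps to sort an array equals its inversion count, since every such swap removes exactly one inversion.
Count inversions — for each element, later elements that are smaller:
14: none → 0
31: none → 0
32: none → 0
33: none → 0
43: 38 → 1
38: none → 0
Total inversions: 0 + 0 + 0 + 0 + 1 + 0 = 1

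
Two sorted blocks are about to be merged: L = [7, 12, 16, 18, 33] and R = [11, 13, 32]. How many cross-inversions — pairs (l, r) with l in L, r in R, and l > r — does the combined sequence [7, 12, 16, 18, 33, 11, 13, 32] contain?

Take each right-half value and tally the left-half values above it:
r = 11: 12, 16, 18, 33 → 4
r = 13: 16, 18, 33 → 3
r = 32: 33 → 1
Cross-inversions: 4 + 3 + 1 = 8

8 split inversions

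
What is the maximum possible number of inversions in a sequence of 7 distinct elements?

The maximum occurs when the array is in strictly decreasing order: every one of the C(7, 2) pairs is inverted.
C(7, 2) = 7·6/2 = 21

21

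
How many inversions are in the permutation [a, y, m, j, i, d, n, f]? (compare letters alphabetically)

For each element, count later entries that are smaller:
a → none → 0
y → m, j, i, d, n, f → 6
m → j, i, d, f → 4
j → i, d, f → 3
i → d, f → 2
d → none → 0
n → f → 1
f → none → 0
Sum: 0 + 6 + 4 + 3 + 2 + 0 + 1 + 0 = 16

16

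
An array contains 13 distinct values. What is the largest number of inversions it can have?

The maximum occurs when the array is in strictly decreasing order: every one of the C(13, 2) pairs is inverted.
C(13, 2) = 13·12/2 = 78

78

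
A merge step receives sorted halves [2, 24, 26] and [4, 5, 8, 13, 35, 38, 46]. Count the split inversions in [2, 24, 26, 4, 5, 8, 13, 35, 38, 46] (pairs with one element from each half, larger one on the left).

Count, for every r in R, how many entries of L exceed r:
r = 4: 24, 26 → 2
r = 5: 24, 26 → 2
r = 8: 24, 26 → 2
r = 13: 24, 26 → 2
r = 35: none → 0
r = 38: none → 0
r = 46: none → 0
Cross-inversions: 2 + 2 + 2 + 2 + 0 + 0 + 0 = 8

8 cross-inversions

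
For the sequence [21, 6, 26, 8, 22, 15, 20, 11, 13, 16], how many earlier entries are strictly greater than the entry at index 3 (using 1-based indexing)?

0

The element at index 3 is 26.
Elements before it: 21, 6
None of them are larger than 26.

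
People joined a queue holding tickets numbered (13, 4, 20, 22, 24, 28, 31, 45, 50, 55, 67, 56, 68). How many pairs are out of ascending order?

For each element, count later entries that are smaller:
13 → 4 → 1
4 → none → 0
20 → none → 0
22 → none → 0
24 → none → 0
28 → none → 0
31 → none → 0
45 → none → 0
50 → none → 0
55 → none → 0
67 → 56 → 1
56 → none → 0
68 → none → 0
Sum: 1 + 0 + 0 + 0 + 0 + 0 + 0 + 0 + 0 + 0 + 1 + 0 + 0 = 2

2 inversions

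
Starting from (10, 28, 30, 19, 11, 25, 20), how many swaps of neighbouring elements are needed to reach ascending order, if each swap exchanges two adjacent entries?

10 swaps

Minimum adjacent swaps = number of inversions (each swap of adjacent out-of-order elements removes one inversion and no swap can remove more).
Count inversions — for each element, later elements that are smaller:
10: none → 0
28: 19, 11, 25, 20 → 4
30: 19, 11, 25, 20 → 4
19: 11 → 1
11: none → 0
25: 20 → 1
20: none → 0
Total inversions: 0 + 4 + 4 + 1 + 0 + 1 + 0 = 10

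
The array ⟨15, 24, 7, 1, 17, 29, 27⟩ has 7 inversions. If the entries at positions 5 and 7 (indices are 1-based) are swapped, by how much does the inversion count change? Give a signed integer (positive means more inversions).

Positions 5 and 7 hold 17 and 27; after swapping, the array is [15, 24, 7, 1, 27, 29, 17].
Count, for each position, how many later elements it exceeds:
15 → 7, 1 → 2
24 → 7, 1, 17 → 3
7 → 1 → 1
1 → none → 0
27 → 17 → 1
29 → 17 → 1
17 → none → 0
Sum: 2 + 3 + 1 + 0 + 1 + 1 + 0 = 8
Change: 8 − 7 = +1

+1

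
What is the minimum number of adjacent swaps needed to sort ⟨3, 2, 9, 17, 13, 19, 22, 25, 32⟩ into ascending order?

Each adjacent swap fixes exactly one inversion, so the minimum swap count equals the number of inversions.
Count inversions — for each element, later elements that are smaller:
3: 2 → 1
2: none → 0
9: none → 0
17: 13 → 1
13: none → 0
19: none → 0
22: none → 0
25: none → 0
32: none → 0
Total inversions: 1 + 0 + 0 + 1 + 0 + 0 + 0 + 0 + 0 = 2

There are 2 swaps.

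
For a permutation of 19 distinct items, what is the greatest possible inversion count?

The maximum occurs when the array is in strictly decreasing order: every one of the C(19, 2) pairs is inverted.
C(19, 2) = 19·18/2 = 171

171 inversions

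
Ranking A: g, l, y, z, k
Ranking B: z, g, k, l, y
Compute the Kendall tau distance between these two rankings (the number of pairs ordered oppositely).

Assign each item its position (1..5) in the first ordering, then rewrite the second ordering as that position sequence:
positions: g→1, l→2, y→3, z→4, k→5
second ordering as positions: [4, 1, 5, 2, 3]
Discordant pairs = inversions in this position sequence.
4: 1, 2, 3 → 3
1: 0
5: 2, 3 → 2
2: 0
3: 0
Total: 3 + 0 + 2 + 0 + 0 = 5

5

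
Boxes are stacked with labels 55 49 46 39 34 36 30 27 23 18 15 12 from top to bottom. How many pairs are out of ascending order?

65 out-of-order pairs

Count, for each position, how many later elements it exceeds:
55: 11
49: 10
46: 9
39: 8
34: 6
36: 6
30: 5
27: 4
23: 3
18: 2
15: 1
12: 0
Sum: 11 + 10 + 9 + 8 + 6 + 6 + 5 + 4 + 3 + 2 + 1 + 0 = 65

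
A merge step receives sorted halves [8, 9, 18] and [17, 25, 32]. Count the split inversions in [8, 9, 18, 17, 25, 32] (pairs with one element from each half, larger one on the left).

1

For each element r of the right run, count left-run elements greater than r:
r = 17: 18 → 1
r = 25: none → 0
r = 32: none → 0
Cross-inversions: 1 + 0 + 0 = 1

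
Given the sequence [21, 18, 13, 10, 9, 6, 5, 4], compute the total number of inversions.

Inversions: 28

Element-by-element contributions:
21 → 18, 13, 10, 9, 6, 5, 4 → 7
18 → 13, 10, 9, 6, 5, 4 → 6
13 → 10, 9, 6, 5, 4 → 5
10 → 9, 6, 5, 4 → 4
9 → 6, 5, 4 → 3
6 → 5, 4 → 2
5 → 4 → 1
4 → none → 0
Sum: 7 + 6 + 5 + 4 + 3 + 2 + 1 + 0 = 28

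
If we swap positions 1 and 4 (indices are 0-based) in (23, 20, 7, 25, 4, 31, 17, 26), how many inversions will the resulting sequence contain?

Positions 1 and 4 hold 20 and 4; after swapping, the array is [23, 4, 7, 25, 20, 31, 17, 26].
Sweep left to right; for each value list the smaller values that follow it:
23 → 4, 7, 20, 17 → 4
4 → none → 0
7 → none → 0
25 → 20, 17 → 2
20 → 17 → 1
31 → 17, 26 → 2
17 → none → 0
26 → none → 0
Sum: 4 + 0 + 0 + 2 + 1 + 2 + 0 + 0 = 9

There are 9 inversions.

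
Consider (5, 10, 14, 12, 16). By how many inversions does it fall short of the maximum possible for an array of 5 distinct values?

9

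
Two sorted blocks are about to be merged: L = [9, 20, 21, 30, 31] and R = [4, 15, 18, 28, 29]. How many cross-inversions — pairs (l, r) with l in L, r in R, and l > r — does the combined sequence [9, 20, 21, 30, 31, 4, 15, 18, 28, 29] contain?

Take each right-half value and tally the left-half values above it:
r = 4: 9, 20, 21, 30, 31 → 5
r = 15: 20, 21, 30, 31 → 4
r = 18: 20, 21, 30, 31 → 4
r = 28: 30, 31 → 2
r = 29: 30, 31 → 2
Cross-inversions: 5 + 4 + 4 + 2 + 2 = 17

17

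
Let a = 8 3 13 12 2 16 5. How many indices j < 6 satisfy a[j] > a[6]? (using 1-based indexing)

0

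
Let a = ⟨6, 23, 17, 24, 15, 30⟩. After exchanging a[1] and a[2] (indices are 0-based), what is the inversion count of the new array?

Positions 1 and 2 hold 23 and 17; after swapping, the array is [6, 17, 23, 24, 15, 30].
Element-by-element contributions:
6: 0
17: 1
23: 1
24: 1
15: 0
30: 0
Sum: 0 + 1 + 1 + 1 + 0 + 0 = 3

Inversions: 3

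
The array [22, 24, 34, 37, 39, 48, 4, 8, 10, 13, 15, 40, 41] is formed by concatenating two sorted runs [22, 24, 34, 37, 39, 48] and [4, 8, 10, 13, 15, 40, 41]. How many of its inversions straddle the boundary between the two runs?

32

Count, for every r in R, how many entries of L exceed r:
r = 4: 22, 24, 34, 37, 39, 48 → 6
r = 8: 22, 24, 34, 37, 39, 48 → 6
r = 10: 22, 24, 34, 37, 39, 48 → 6
r = 13: 22, 24, 34, 37, 39, 48 → 6
r = 15: 22, 24, 34, 37, 39, 48 → 6
r = 40: 48 → 1
r = 41: 48 → 1
Cross-inversions: 6 + 6 + 6 + 6 + 6 + 1 + 1 = 32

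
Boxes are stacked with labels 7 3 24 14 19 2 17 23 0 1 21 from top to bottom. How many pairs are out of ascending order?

For each element, count later entries that are smaller:
7: 4
3: 3
24: 8
14: 3
19: 4
2: 2
17: 2
23: 3
0: 0
1: 0
21: 0
Sum: 4 + 3 + 8 + 3 + 4 + 2 + 2 + 3 + 0 + 0 + 0 = 29

29 out-of-order pairs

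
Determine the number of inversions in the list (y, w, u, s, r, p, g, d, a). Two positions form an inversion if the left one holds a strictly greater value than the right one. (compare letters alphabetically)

36 inversions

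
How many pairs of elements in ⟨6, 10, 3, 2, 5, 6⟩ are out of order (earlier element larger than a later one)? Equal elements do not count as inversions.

Count, for each position, how many later elements it exceeds:
6 → 3, 2, 5 → 3
10 → 3, 2, 5, 6 → 4
3 → 2 → 1
2 → none → 0
5 → none → 0
6 → none → 0
Sum: 3 + 4 + 1 + 0 + 0 + 0 = 8

Inversions: 8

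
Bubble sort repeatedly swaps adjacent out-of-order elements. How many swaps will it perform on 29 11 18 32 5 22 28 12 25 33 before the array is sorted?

Each adjacent swap fixes exactly one inversion, so the minimum swap count equals the number of inversions.
Count inversions — for each element, later elements that are smaller:
29: 11, 18, 5, 22, 28, 12, 25 → 7
11: 5 → 1
18: 5, 12 → 2
32: 5, 22, 28, 12, 25 → 5
5: none → 0
22: 12 → 1
28: 12, 25 → 2
12: none → 0
25: none → 0
33: none → 0
Total inversions: 7 + 1 + 2 + 5 + 0 + 1 + 2 + 0 + 0 + 0 = 18

There are 18 swaps.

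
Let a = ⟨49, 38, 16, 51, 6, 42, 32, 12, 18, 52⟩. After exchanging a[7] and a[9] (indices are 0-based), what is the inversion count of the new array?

27 inversions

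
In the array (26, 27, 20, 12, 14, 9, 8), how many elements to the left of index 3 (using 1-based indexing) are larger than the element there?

2 such elements

The element at index 3 is 20.
Elements before it: 26, 27
Those larger than 20: 26, 27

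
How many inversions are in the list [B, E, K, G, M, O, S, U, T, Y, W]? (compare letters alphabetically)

3 inversions

For each element, count later entries that are smaller:
B → none → 0
E → none → 0
K → G → 1
G → none → 0
M → none → 0
O → none → 0
S → none → 0
U → T → 1
T → none → 0
Y → W → 1
W → none → 0
Sum: 0 + 0 + 1 + 0 + 0 + 0 + 0 + 1 + 0 + 1 + 0 = 3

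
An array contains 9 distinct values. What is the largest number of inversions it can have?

36

A reversed (strictly descending) arrangement makes every pair an inversion, giving C(9, 2) inversions.
C(9, 2) = 9·8/2 = 36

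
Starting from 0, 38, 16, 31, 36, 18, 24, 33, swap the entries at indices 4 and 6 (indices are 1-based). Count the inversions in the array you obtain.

Positions 4 and 6 hold 31 and 18; after swapping, the array is [0, 38, 16, 18, 36, 31, 24, 33].
Sweep left to right; for each value list the smaller values that follow it:
0 → none → 0
38 → 16, 18, 36, 31, 24, 33 → 6
16 → none → 0
18 → none → 0
36 → 31, 24, 33 → 3
31 → 24 → 1
24 → none → 0
33 → none → 0
Sum: 0 + 6 + 0 + 0 + 3 + 1 + 0 + 0 = 10

There are 10 inversions.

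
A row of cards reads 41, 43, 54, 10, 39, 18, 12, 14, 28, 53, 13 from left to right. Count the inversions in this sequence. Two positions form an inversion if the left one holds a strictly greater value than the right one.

33

Count, for each position, how many later elements it exceeds:
41 → 10, 39, 18, 12, 14, 28, 13 → 7
43 → 10, 39, 18, 12, 14, 28, 13 → 7
54 → 10, 39, 18, 12, 14, 28, 53, 13 → 8
10 → none → 0
39 → 18, 12, 14, 28, 13 → 5
18 → 12, 14, 13 → 3
12 → none → 0
14 → 13 → 1
28 → 13 → 1
53 → 13 → 1
13 → none → 0
Sum: 7 + 7 + 8 + 0 + 5 + 3 + 0 + 1 + 1 + 1 + 0 = 33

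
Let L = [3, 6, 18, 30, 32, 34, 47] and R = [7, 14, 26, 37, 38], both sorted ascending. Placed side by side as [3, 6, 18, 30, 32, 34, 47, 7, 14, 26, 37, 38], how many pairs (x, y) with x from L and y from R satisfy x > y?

16

Count, for every r in R, how many entries of L exceed r:
r = 7: 18, 30, 32, 34, 47 → 5
r = 14: 18, 30, 32, 34, 47 → 5
r = 26: 30, 32, 34, 47 → 4
r = 37: 47 → 1
r = 38: 47 → 1
Cross-inversions: 5 + 5 + 4 + 1 + 1 = 16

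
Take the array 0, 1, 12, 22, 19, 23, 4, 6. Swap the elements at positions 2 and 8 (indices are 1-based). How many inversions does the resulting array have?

12 inversions

Positions 2 and 8 hold 1 and 6; after swapping, the array is [0, 6, 12, 22, 19, 23, 4, 1].
Count, for each position, how many later elements it exceeds:
0: 0
6: 2
12: 2
22: 3
19: 2
23: 2
4: 1
1: 0
Sum: 0 + 2 + 2 + 3 + 2 + 2 + 1 + 0 = 12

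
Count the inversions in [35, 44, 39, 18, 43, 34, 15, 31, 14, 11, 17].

Count, for each position, how many later elements it exceeds:
35: 7
44: 9
39: 7
18: 4
43: 6
34: 5
15: 2
31: 3
14: 1
11: 0
17: 0
Sum: 7 + 9 + 7 + 4 + 6 + 5 + 2 + 3 + 1 + 0 + 0 = 44

44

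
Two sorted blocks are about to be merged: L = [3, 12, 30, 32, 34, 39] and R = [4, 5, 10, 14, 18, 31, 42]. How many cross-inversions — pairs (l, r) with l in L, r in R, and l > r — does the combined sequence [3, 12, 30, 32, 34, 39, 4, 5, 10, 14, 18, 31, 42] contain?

26

For each element r of the right run, count left-run elements greater than r:
r = 4: 12, 30, 32, 34, 39 → 5
r = 5: 12, 30, 32, 34, 39 → 5
r = 10: 12, 30, 32, 34, 39 → 5
r = 14: 30, 32, 34, 39 → 4
r = 18: 30, 32, 34, 39 → 4
r = 31: 32, 34, 39 → 3
r = 42: none → 0
Cross-inversions: 5 + 5 + 5 + 4 + 4 + 3 + 0 = 26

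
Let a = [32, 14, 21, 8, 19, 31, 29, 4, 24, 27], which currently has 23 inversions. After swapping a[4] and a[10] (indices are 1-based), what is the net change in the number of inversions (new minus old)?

+5

Positions 4 and 10 hold 8 and 27; after swapping, the array is [32, 14, 21, 27, 19, 31, 29, 4, 24, 8].
Sweep left to right; for each value list the smaller values that follow it:
32: 9
14: 2
21: 3
27: 4
19: 2
31: 4
29: 3
4: 0
24: 1
8: 0
Sum: 9 + 2 + 3 + 4 + 2 + 4 + 3 + 0 + 1 + 0 = 28
Change: 28 − 23 = +5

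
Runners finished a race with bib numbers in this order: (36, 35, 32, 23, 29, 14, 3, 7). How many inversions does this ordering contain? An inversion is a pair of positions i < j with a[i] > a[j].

26

Sweep left to right; for each value list the smaller values that follow it:
36: 7
35: 6
32: 5
23: 3
29: 3
14: 2
3: 0
7: 0
Sum: 7 + 6 + 5 + 3 + 3 + 2 + 0 + 0 = 26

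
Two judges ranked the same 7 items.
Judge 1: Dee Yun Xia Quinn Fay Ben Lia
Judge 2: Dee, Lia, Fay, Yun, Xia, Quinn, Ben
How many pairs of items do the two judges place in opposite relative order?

Assign each item its position (1..7) in the first ordering, then rewrite the second ordering as that position sequence:
positions: Dee→1, Yun→2, Xia→3, Quinn→4, Fay→5, Ben→6, Lia→7
second ordering as positions: [1, 7, 5, 2, 3, 4, 6]
Discordant pairs = inversions in this position sequence.
1: 0
7: 5, 2, 3, 4, 6 → 5
5: 2, 3, 4 → 3
2: 0
3: 0
4: 0
6: 0
Total: 0 + 5 + 3 + 0 + 0 + 0 + 0 = 8

8 discordant pairs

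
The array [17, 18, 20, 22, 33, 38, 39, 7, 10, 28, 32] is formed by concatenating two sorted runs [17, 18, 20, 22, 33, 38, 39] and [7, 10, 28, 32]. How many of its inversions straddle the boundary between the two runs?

20

Take each right-half value and tally the left-half values above it:
r = 7: 17, 18, 20, 22, 33, 38, 39 → 7
r = 10: 17, 18, 20, 22, 33, 38, 39 → 7
r = 28: 33, 38, 39 → 3
r = 32: 33, 38, 39 → 3
Cross-inversions: 7 + 7 + 3 + 3 = 20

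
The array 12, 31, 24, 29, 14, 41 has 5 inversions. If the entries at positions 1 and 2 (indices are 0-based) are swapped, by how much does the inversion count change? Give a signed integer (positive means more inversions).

-1

Positions 1 and 2 hold 31 and 24; after swapping, the array is [12, 24, 31, 29, 14, 41].
Count, for each position, how many later elements it exceeds:
12 → none → 0
24 → 14 → 1
31 → 29, 14 → 2
29 → 14 → 1
14 → none → 0
41 → none → 0
Sum: 0 + 1 + 2 + 1 + 0 + 0 = 4
Change: 4 − 5 = -1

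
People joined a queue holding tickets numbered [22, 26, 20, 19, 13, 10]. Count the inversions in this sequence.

Inversions: 14

Sweep left to right; for each value list the smaller values that follow it:
22 → 20, 19, 13, 10 → 4
26 → 20, 19, 13, 10 → 4
20 → 19, 13, 10 → 3
19 → 13, 10 → 2
13 → 10 → 1
10 → none → 0
Sum: 4 + 4 + 3 + 2 + 1 + 0 = 14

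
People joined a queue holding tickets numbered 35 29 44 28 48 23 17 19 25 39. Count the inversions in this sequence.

28

For each element, count later entries that are smaller:
35 → 29, 28, 23, 17, 19, 25 → 6
29 → 28, 23, 17, 19, 25 → 5
44 → 28, 23, 17, 19, 25, 39 → 6
28 → 23, 17, 19, 25 → 4
48 → 23, 17, 19, 25, 39 → 5
23 → 17, 19 → 2
17 → none → 0
19 → none → 0
25 → none → 0
39 → none → 0
Sum: 6 + 5 + 6 + 4 + 5 + 2 + 0 + 0 + 0 + 0 = 28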